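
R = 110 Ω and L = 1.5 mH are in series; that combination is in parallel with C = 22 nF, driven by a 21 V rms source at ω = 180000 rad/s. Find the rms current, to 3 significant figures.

31.8 mA

X_L = ωL = 270 Ω
X_C = 1/(ωC) = 253 Ω
Branch 1 (R+jX_L): Z₁ = 110 + j270 Ω, |Z₁| = 292 Ω
Branch 2 (−jX_C): Z₂ = −j253 Ω
Parallel: Z = Z₁Z₂/(Z₁+Z₂), |Z| = 661 Ω, ∠Z = -31.2°
I = V/|Z| = 21/661 = 31.8 mA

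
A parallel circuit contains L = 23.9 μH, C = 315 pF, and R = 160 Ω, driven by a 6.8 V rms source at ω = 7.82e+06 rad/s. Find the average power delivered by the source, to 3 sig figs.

X_L = ωL = 187 Ω
X_C = 1/(ωC) = 406 Ω
Parallel: admittances add. Y = 1/R + 1/(jωL) + jωC
Y = (0.00625 − j0.00289) S
|Y| = 0.00688 S → |Z| = 1/|Y| = 145 Ω, ∠Z = −∠Y = 24.8°
I = V/|Z| = 46.8 mA
P = VI cos φ = 6.8 × 0.0468 × cos(24.8°) = 289 mW

289 mW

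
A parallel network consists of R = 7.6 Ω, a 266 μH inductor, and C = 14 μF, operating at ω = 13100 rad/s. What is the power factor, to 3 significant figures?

X_L = ωL = 3.48 Ω
X_C = 1/(ωC) = 5.45 Ω
Parallel: admittances add. Y = 1/R + 1/(jωL) + jωC
Y = (0.132 − j0.104) S
|Y| = 0.167 S → |Z| = 1/|Y| = 5.97 Ω, ∠Z = −∠Y = 38.2°
cos φ = cos(38.2°) = 0.786

0.786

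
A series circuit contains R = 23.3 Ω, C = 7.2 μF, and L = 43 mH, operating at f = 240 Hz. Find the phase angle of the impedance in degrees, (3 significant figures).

-49.5°

ω = 2πf = 1508 rad/s
X_L = ωL = 64.8 Ω
X_C = 1/(ωC) = 92.1 Ω
Net reactance X = X_L − X_C = -27.3 Ω
Z = 23.3 − j27.3 Ω
|Z| = √(23.3² + 27.3²) = 35.9 Ω
∠Z = arctan(-27.3/23.3) = -49.5°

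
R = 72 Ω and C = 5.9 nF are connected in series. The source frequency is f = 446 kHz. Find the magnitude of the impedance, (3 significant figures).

ω = 2πf = 2.802e+06 rad/s
X_C = 1/(ωC) = 60.5 Ω
Z = 72.0 − j60.5 Ω
|Z| = √(72.0² + 60.5²) = 94.0 Ω

94.0 Ω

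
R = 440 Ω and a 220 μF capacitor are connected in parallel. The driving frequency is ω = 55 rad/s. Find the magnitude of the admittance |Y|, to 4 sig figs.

X_C = 1/(ωC) = 82.64 Ω
Parallel: admittances add. Y = 1/R + jωC
Y = (0.002273 + j0.01210) S
|Y| = 0.01231 S → |Z| = 1/|Y| = 81.22 Ω, ∠Z = −∠Y = -79.36°

12.31 mS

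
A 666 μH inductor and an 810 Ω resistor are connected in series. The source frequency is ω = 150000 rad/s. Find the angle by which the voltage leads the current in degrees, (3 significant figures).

X_L = ωL = 99.9 Ω
Z = 810 + j99.9 Ω
|Z| = √(810² + 99.9²) = 816 Ω
∠Z = arctan(99.9/810) = 7.03°

7.03°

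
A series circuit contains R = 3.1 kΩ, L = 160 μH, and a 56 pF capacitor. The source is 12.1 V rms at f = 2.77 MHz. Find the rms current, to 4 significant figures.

ω = 2πf = 1.74e+07 rad/s
X_L = ωL = 2785 Ω
X_C = 1/(ωC) = 1026 Ω
Net reactance X = X_L − X_C = 1759 Ω
Z = 3100 + j1759 Ω
|Z| = √(3100² + 1759²) = 3564 Ω
I = V/|Z| = 12.1/3564 = 3.395 mA

3.395 mA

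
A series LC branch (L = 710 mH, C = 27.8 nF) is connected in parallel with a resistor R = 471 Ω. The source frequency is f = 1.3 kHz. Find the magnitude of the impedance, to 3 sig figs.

ω = 2πf = 8168 rad/s
X_L = ωL = 5800 Ω
X_C = 1/(ωC) = 4400 Ω
Branch 1: Z₁ = R = 471 Ω
Branch 2 (series LC): Z₂ = j(X_L − X_C) = j1400 Ω
Parallel: Z = Z₁Z₂/(Z₁+Z₂), |Z| = 446 Ω, ∠Z = 18.6°

446 Ω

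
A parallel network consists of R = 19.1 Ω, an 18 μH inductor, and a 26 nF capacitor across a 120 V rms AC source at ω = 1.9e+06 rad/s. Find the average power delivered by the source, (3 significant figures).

754 W

X_L = ωL = 34.2 Ω
X_C = 1/(ωC) = 20.2 Ω
Parallel: admittances add. Y = 1/R + 1/(jωL) + jωC
Y = (0.0524 + j0.0202) S
|Y| = 0.0561 S → |Z| = 1/|Y| = 17.8 Ω, ∠Z = −∠Y = -21.1°
I = V/|Z| = 6.73 A
P = VI cos φ = 120 × 6.73 × cos(-21.1°) = 754 W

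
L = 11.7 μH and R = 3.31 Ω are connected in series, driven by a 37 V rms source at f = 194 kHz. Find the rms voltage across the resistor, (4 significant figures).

8.365 V

ω = 2πf = 1.219e+06 rad/s
X_L = ωL = 14.26 Ω
Z = 3.310 + j14.26 Ω
|Z| = √(3.310² + 14.26²) = 14.64 Ω
I = V/|Z| = 2.527 A
V_R = I·|Z_R| = 2.527 × 3.310 = 8.365 V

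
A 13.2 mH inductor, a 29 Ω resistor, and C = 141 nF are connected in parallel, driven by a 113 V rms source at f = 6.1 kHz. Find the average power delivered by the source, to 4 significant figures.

440.3 W

ω = 2πf = 38330 rad/s
X_L = ωL = 505.9 Ω
X_C = 1/(ωC) = 185.0 Ω
Parallel: admittances add. Y = 1/R + 1/(jωL) + jωC
Y = (0.03448 + j0.003428) S
|Y| = 0.03465 S → |Z| = 1/|Y| = 28.86 Ω, ∠Z = −∠Y = -5.677°
I = V/|Z| = 3.916 A
P = VI cos φ = 113 × 3.916 × cos(-5.677°) = 440.3 W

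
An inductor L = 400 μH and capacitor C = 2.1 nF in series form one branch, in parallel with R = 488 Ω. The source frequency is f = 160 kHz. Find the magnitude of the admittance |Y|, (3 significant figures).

ω = 2πf = 1.005e+06 rad/s
X_L = ωL = 402 Ω
X_C = 1/(ωC) = 474 Ω
Branch 1: Z₁ = R = 488 Ω
Branch 2 (series LC): Z₂ = j(X_L − X_C) = −j71.6 Ω
Parallel: Z = Z₁Z₂/(Z₁+Z₂), |Z| = 70.8 Ω, ∠Z = -81.7°
|Y| = 1/|Z| = 14.1 mS

14.1 mS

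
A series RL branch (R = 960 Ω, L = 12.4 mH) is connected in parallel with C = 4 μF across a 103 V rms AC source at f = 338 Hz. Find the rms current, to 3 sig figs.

879 mA

ω = 2πf = 2124 rad/s
X_L = ωL = 26.3 Ω
X_C = 1/(ωC) = 118 Ω
Branch 1 (R+jX_L): Z₁ = 960 + j26.3 Ω, |Z₁| = 960 Ω
Branch 2 (−jX_C): Z₂ = −j118 Ω
Parallel: Z = Z₁Z₂/(Z₁+Z₂), |Z| = 117 Ω, ∠Z = -83.0°
I = V/|Z| = 103/117 = 879 mA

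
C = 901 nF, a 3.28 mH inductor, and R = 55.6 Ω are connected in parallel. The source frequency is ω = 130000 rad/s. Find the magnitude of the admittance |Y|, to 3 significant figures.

X_L = ωL = 426 Ω
X_C = 1/(ωC) = 8.54 Ω
Parallel: admittances add. Y = 1/R + 1/(jωL) + jωC
Y = (0.0180 + j0.115) S
|Y| = 0.116 S → |Z| = 1/|Y| = 8.61 Ω, ∠Z = −∠Y = -81.1°

116 mS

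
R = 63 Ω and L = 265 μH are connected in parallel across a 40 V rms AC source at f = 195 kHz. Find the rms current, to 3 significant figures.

ω = 2πf = 1.225e+06 rad/s
X_L = ωL = 325 Ω
Parallel: admittances add. Y = 1/R + 1/(jωL)
Y = (0.0159 − j0.00308) S
|Y| = 0.0162 S → |Z| = 1/|Y| = 61.8 Ω, ∠Z = −∠Y = 11.0°
I = V/|Z| = 40/61.8 = 647 mA

647 mA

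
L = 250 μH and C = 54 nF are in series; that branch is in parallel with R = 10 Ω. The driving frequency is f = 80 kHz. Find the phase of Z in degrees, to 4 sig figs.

6.424°

ω = 2πf = 502700 rad/s
X_L = ωL = 125.7 Ω
X_C = 1/(ωC) = 36.84 Ω
Branch 1: Z₁ = R = 10.00 Ω
Branch 2 (series LC): Z₂ = j(X_L − X_C) = j88.82 Ω
Parallel: Z = Z₁Z₂/(Z₁+Z₂), |Z| = 9.937 Ω, ∠Z = 6.424°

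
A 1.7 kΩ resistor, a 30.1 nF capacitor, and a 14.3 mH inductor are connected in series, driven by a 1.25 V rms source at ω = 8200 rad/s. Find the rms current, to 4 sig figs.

291.7 μA

X_L = ωL = 117.3 Ω
X_C = 1/(ωC) = 4052 Ω
Net reactance X = X_L − X_C = -3934 Ω
Z = 1700 − j3934 Ω
|Z| = √(1700² + 3934²) = 4286 Ω
I = V/|Z| = 1.25/4286 = 291.7 μA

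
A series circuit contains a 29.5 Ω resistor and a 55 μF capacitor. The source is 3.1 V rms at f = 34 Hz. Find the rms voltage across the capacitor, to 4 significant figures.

ω = 2πf = 213.6 rad/s
X_C = 1/(ωC) = 85.11 Ω
Z = 29.50 − j85.11 Ω
|Z| = √(29.50² + 85.11²) = 90.08 Ω
I = V/|Z| = 34.41 mA
V_C = I·|Z_C| = 0.03441 × 85.11 = 2.929 V

2.929 V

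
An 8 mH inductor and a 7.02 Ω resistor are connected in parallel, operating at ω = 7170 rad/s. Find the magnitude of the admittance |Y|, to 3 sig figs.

X_L = ωL = 57.4 Ω
Parallel: admittances add. Y = 1/R + 1/(jωL)
Y = (0.142 − j0.0174) S
|Y| = 0.144 S → |Z| = 1/|Y| = 6.97 Ω, ∠Z = −∠Y = 6.98°

144 mS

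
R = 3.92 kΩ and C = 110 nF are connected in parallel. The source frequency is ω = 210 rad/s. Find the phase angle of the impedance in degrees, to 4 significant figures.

-5.174°

X_C = 1/(ωC) = 43290 Ω
Parallel: admittances add. Y = 1/R + jωC
Y = (0.0002551 + j2.31e-05) S
|Y| = 0.0002561 S → |Z| = 1/|Y| = 3904 Ω, ∠Z = −∠Y = -5.174°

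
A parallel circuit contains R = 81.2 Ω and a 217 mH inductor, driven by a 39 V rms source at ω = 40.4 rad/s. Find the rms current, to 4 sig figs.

X_L = ωL = 8.767 Ω
Parallel: admittances add. Y = 1/R + 1/(jωL)
Y = (0.01232 − j0.1141) S
|Y| = 0.1147 S → |Z| = 1/|Y| = 8.716 Ω, ∠Z = −∠Y = 83.84°
I = V/|Z| = 39/8.716 = 4.474 A

4.474 A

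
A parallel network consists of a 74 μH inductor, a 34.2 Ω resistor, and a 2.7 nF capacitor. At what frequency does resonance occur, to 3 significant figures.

356 kHz

ω₀ = 1/√(LC) = 1/√(7.4e-05 × 2.7e-09) = 2.237e+06 rad/s
f₀ = ω₀/(2π) = 356 kHz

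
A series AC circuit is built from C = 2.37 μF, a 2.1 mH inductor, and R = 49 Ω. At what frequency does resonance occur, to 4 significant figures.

2.256 kHz

ω₀ = 1/√(LC) = 1/√(0.0021 × 2.37e-06) = 14170 rad/s
f₀ = ω₀/(2π) = 2.256 kHz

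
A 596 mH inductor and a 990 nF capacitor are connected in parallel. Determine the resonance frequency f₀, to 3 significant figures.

ω₀ = 1/√(LC) = 1/√(0.596 × 9.9e-07) = 1302 rad/s
f₀ = ω₀/(2π) = 207 Hz

207 Hz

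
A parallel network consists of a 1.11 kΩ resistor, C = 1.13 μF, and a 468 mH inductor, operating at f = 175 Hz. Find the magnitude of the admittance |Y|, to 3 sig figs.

1.14 mS

ω = 2πf = 1100 rad/s
X_L = ωL = 515 Ω
X_C = 1/(ωC) = 805 Ω
Parallel: admittances add. Y = 1/R + 1/(jωL) + jωC
Y = (0.000901 − j0.000701) S
|Y| = 0.00114 S → |Z| = 1/|Y| = 876 Ω, ∠Z = −∠Y = 37.9°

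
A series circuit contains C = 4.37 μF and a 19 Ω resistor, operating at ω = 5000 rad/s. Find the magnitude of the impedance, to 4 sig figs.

49.55 Ω

X_C = 1/(ωC) = 45.77 Ω
Z = 19.00 − j45.77 Ω
|Z| = √(19.00² + 45.77²) = 49.55 Ω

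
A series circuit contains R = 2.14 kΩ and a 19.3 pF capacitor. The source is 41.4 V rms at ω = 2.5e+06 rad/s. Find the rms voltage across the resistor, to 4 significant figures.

4.252 V

X_C = 1/(ωC) = 20730 Ω
Z = 2140 − j20730 Ω
|Z| = √(2140² + 20730²) = 20840 Ω
I = V/|Z| = 1.987 mA
V_R = I·|Z_R| = 0.001987 × 2140 = 4.252 V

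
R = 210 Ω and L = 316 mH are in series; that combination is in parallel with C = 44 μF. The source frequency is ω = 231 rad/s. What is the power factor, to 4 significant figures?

X_L = ωL = 73.00 Ω
X_C = 1/(ωC) = 98.39 Ω
Branch 1 (R+jX_L): Z₁ = 210.0 + j73.00 Ω, |Z₁| = 222.3 Ω
Branch 2 (−jX_C): Z₂ = −j98.39 Ω
Parallel: Z = Z₁Z₂/(Z₁+Z₂), |Z| = 103.4 Ω, ∠Z = -63.94°
cos φ = cos(-63.94°) = 0.4393

0.4393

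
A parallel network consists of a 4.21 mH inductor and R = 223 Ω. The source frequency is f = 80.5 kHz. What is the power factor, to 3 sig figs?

ω = 2πf = 505800 rad/s
X_L = ωL = 2130 Ω
Parallel: admittances add. Y = 1/R + 1/(jωL)
Y = (0.00448 − j0.000470) S
|Y| = 0.00451 S → |Z| = 1/|Y| = 222 Ω, ∠Z = −∠Y = 5.98°
cos φ = cos(5.98°) = 0.995

0.995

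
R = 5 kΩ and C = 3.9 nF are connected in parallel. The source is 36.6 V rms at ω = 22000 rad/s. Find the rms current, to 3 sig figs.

X_C = 1/(ωC) = 11700 Ω
Parallel: admittances add. Y = 1/R + jωC
Y = (0.000200 + j8.58e-05) S
|Y| = 0.000218 S → |Z| = 1/|Y| = 4600 Ω, ∠Z = −∠Y = -23.2°
I = V/|Z| = 36.6/4600 = 7.97 mA

7.97 mA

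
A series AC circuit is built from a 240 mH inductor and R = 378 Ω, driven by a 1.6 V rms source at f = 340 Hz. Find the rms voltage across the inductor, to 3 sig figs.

ω = 2πf = 2136 rad/s
X_L = ωL = 513 Ω
Z = 378 + j513 Ω
|Z| = √(378² + 513²) = 637 Ω
I = V/|Z| = 2.51 mA
V_L = I·|Z_L| = 0.00251 × 513 = 1.29 V

1.29 V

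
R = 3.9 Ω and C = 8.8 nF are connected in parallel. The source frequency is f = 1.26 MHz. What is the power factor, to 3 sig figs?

ω = 2πf = 7.917e+06 rad/s
X_C = 1/(ωC) = 14.4 Ω
Parallel: admittances add. Y = 1/R + jωC
Y = (0.256 + j0.0697) S
|Y| = 0.266 S → |Z| = 1/|Y| = 3.76 Ω, ∠Z = −∠Y = -15.2°
cos φ = cos(-15.2°) = 0.965

0.965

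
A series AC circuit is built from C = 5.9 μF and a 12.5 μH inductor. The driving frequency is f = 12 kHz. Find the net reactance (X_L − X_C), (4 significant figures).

ω = 2πf = 75400 rad/s
X_L = ωL = 0.9425 Ω
X_C = 1/(ωC) = 2.248 Ω
X = 0.9425 − 2.248 = -1.305 Ω

-1.305 Ω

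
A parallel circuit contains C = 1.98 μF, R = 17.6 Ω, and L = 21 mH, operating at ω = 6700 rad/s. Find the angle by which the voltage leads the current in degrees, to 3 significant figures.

X_L = ωL = 141 Ω
X_C = 1/(ωC) = 75.4 Ω
Parallel: admittances add. Y = 1/R + 1/(jωL) + jωC
Y = (0.0568 + j0.00616) S
|Y| = 0.0572 S → |Z| = 1/|Y| = 17.5 Ω, ∠Z = −∠Y = -6.19°

-6.19°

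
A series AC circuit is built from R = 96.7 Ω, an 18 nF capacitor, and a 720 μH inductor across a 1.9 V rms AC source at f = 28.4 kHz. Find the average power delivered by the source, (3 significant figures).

ω = 2πf = 178400 rad/s
X_L = ωL = 128 Ω
X_C = 1/(ωC) = 311 Ω
Net reactance X = X_L − X_C = -183 Ω
Z = 96.7 − j183 Ω
|Z| = √(96.7² + 183²) = 207 Ω
∠Z = arctan(-183/96.7) = -62.1°
I = V/|Z| = 9.19 mA
P = VI cos φ = 1.9 × 0.00919 × cos(-62.1°) = 8.16 mW

8.16 mW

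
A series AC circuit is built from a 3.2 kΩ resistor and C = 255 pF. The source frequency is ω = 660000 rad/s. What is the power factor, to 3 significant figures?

X_C = 1/(ωC) = 5940 Ω
Z = 3200 − j5940 Ω
|Z| = √(3200² + 5940²) = 6750 Ω
∠Z = arctan(-5940/3200) = -61.7°
cos φ = cos(-61.7°) = 0.474

0.474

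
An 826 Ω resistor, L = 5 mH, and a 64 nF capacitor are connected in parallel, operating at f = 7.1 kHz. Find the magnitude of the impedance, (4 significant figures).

492.9 Ω

ω = 2πf = 44610 rad/s
X_L = ωL = 223.1 Ω
X_C = 1/(ωC) = 350.3 Ω
Parallel: admittances add. Y = 1/R + 1/(jωL) + jωC
Y = (0.001211 − j0.001628) S
|Y| = 0.002029 S → |Z| = 1/|Y| = 492.9 Ω, ∠Z = −∠Y = 53.37°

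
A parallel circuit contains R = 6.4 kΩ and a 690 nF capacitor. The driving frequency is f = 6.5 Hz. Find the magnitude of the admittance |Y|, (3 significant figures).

159 μS

ω = 2πf = 40.84 rad/s
X_C = 1/(ωC) = 35500 Ω
Parallel: admittances add. Y = 1/R + jωC
Y = (0.000156 + j2.82e-05) S
|Y| = 0.000159 S → |Z| = 1/|Y| = 6300 Ω, ∠Z = −∠Y = -10.2°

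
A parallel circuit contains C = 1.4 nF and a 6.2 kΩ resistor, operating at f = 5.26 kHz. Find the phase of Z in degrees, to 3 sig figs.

ω = 2πf = 33050 rad/s
X_C = 1/(ωC) = 21600 Ω
Parallel: admittances add. Y = 1/R + jωC
Y = (0.000161 + j4.63e-05) S
|Y| = 0.000168 S → |Z| = 1/|Y| = 5960 Ω, ∠Z = −∠Y = -16.0°

-16.0°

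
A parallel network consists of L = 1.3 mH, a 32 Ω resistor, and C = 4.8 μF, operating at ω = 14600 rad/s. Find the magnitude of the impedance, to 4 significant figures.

27.96 Ω

X_L = ωL = 18.98 Ω
X_C = 1/(ωC) = 14.27 Ω
Parallel: admittances add. Y = 1/R + 1/(jωL) + jωC
Y = (0.03125 + j0.01739) S
|Y| = 0.03576 S → |Z| = 1/|Y| = 27.96 Ω, ∠Z = −∠Y = -29.10°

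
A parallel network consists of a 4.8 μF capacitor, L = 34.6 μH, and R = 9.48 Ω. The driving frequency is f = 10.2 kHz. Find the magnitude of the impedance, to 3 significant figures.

5.62 Ω

ω = 2πf = 64090 rad/s
X_L = ωL = 2.22 Ω
X_C = 1/(ωC) = 3.25 Ω
Parallel: admittances add. Y = 1/R + 1/(jωL) + jωC
Y = (0.105 − j0.143) S
|Y| = 0.178 S → |Z| = 1/|Y| = 5.62 Ω, ∠Z = −∠Y = 53.7°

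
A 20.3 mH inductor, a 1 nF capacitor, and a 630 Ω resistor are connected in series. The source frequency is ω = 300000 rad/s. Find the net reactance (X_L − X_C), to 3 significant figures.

X_L = ωL = 6090 Ω
X_C = 1/(ωC) = 3330 Ω
X = 6090 − 3330 = 2760 Ω

2760 Ω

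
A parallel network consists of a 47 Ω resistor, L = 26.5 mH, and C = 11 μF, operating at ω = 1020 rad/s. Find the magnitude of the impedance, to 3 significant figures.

29.9 Ω

X_L = ωL = 27.0 Ω
X_C = 1/(ωC) = 89.1 Ω
Parallel: admittances add. Y = 1/R + 1/(jωL) + jωC
Y = (0.0213 − j0.0258) S
|Y| = 0.0334 S → |Z| = 1/|Y| = 29.9 Ω, ∠Z = −∠Y = 50.5°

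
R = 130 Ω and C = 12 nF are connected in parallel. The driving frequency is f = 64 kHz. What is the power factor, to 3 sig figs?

0.847

ω = 2πf = 402100 rad/s
X_C = 1/(ωC) = 207 Ω
Parallel: admittances add. Y = 1/R + jωC
Y = (0.00769 + j0.00483) S
|Y| = 0.00908 S → |Z| = 1/|Y| = 110 Ω, ∠Z = −∠Y = -32.1°
cos φ = cos(-32.1°) = 0.847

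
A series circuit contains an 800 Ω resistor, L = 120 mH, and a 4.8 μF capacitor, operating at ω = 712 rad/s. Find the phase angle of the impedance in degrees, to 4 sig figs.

-14.52°

X_L = ωL = 85.44 Ω
X_C = 1/(ωC) = 292.6 Ω
Net reactance X = X_L − X_C = -207.2 Ω
Z = 800.0 − j207.2 Ω
|Z| = √(800.0² + 207.2²) = 826.4 Ω
∠Z = arctan(-207.2/800.0) = -14.52°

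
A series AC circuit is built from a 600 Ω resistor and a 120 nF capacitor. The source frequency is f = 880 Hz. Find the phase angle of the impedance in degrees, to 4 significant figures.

ω = 2πf = 5529 rad/s
X_C = 1/(ωC) = 1507 Ω
Z = 600.0 − j1507 Ω
|Z| = √(600.0² + 1507²) = 1622 Ω
∠Z = arctan(-1507/600.0) = -68.29°

-68.29°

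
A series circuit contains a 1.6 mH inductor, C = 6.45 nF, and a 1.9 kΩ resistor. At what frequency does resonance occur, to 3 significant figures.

49.5 kHz

ω₀ = 1/√(LC) = 1/√(0.0016 × 6.45e-09) = 311300 rad/s
f₀ = ω₀/(2π) = 49.5 kHz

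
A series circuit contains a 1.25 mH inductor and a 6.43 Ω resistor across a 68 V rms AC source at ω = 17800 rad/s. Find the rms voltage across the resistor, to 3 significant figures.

18.9 V

X_L = ωL = 22.2 Ω
Z = 6.43 + j22.2 Ω
|Z| = √(6.43² + 22.2²) = 23.2 Ω
I = V/|Z| = 2.94 A
V_R = I·|Z_R| = 2.94 × 6.43 = 18.9 V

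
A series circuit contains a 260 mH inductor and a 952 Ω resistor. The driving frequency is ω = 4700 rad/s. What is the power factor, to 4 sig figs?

0.6146

X_L = ωL = 1222 Ω
Z = 952.0 + j1222 Ω
|Z| = √(952.0² + 1222²) = 1549 Ω
∠Z = arctan(1222/952.0) = 52.08°
cos φ = cos(52.08°) = 0.6146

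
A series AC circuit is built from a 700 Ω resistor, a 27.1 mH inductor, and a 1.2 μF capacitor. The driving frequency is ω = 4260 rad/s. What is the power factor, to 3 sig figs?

0.994

X_L = ωL = 115 Ω
X_C = 1/(ωC) = 196 Ω
Net reactance X = X_L − X_C = -80.2 Ω
Z = 700 − j80.2 Ω
|Z| = √(700² + 80.2²) = 705 Ω
∠Z = arctan(-80.2/700) = -6.53°
cos φ = cos(-6.53°) = 0.994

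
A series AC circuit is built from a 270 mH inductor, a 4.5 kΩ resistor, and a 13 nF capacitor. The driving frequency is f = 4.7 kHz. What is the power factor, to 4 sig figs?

ω = 2πf = 29530 rad/s
X_L = ωL = 7973 Ω
X_C = 1/(ωC) = 2605 Ω
Net reactance X = X_L − X_C = 5369 Ω
Z = 4500 + j5369 Ω
|Z| = √(4500² + 5369²) = 7005 Ω
∠Z = arctan(5369/4500) = 50.03°
cos φ = cos(50.03°) = 0.6424

0.6424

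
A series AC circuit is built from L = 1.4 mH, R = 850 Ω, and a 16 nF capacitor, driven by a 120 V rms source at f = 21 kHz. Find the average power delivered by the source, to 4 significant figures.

ω = 2πf = 131900 rad/s
X_L = ωL = 184.7 Ω
X_C = 1/(ωC) = 473.7 Ω
Net reactance X = X_L − X_C = -288.9 Ω
Z = 850.0 − j288.9 Ω
|Z| = √(850.0² + 288.9²) = 897.8 Ω
∠Z = arctan(-288.9/850.0) = -18.77°
I = V/|Z| = 133.7 mA
P = VI cos φ = 120 × 0.1337 × cos(-18.77°) = 15.19 W

15.19 W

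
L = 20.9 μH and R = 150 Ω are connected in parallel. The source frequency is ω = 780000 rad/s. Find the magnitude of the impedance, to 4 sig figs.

16.21 Ω

X_L = ωL = 16.30 Ω
Parallel: admittances add. Y = 1/R + 1/(jωL)
Y = (0.006667 − j0.06134) S
|Y| = 0.06170 S → |Z| = 1/|Y| = 16.21 Ω, ∠Z = −∠Y = 83.80°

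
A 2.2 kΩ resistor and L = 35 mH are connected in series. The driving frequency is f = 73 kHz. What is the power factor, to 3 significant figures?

0.136

ω = 2πf = 458700 rad/s
X_L = ωL = 16100 Ω
Z = 2200 + j16100 Ω
|Z| = √(2200² + 16100²) = 16200 Ω
∠Z = arctan(16100/2200) = 82.2°
cos φ = cos(82.2°) = 0.136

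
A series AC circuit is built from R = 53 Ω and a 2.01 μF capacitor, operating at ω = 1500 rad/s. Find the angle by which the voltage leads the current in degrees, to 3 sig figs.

X_C = 1/(ωC) = 332 Ω
Z = 53.0 − j332 Ω
|Z| = √(53.0² + 332²) = 336 Ω
∠Z = arctan(-332/53.0) = -80.9°

-80.9°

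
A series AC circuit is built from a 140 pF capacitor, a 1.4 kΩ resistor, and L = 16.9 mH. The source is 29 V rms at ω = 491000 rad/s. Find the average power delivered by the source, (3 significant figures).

X_L = ωL = 8300 Ω
X_C = 1/(ωC) = 14500 Ω
Net reactance X = X_L − X_C = -6250 Ω
Z = 1400 − j6250 Ω
|Z| = √(1400² + 6250²) = 6400 Ω
∠Z = arctan(-6250/1400) = -77.4°
I = V/|Z| = 4.53 mA
P = VI cos φ = 29 × 0.00453 × cos(-77.4°) = 28.7 mW

28.7 mW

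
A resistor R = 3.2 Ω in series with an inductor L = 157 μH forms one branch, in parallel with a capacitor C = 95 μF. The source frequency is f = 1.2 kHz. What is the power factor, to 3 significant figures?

0.408

ω = 2πf = 7540 rad/s
X_L = ωL = 1.18 Ω
X_C = 1/(ωC) = 1.40 Ω
Branch 1 (R+jX_L): Z₁ = 3.20 + j1.18 Ω, |Z₁| = 3.41 Ω
Branch 2 (−jX_C): Z₂ = −j1.40 Ω
Parallel: Z = Z₁Z₂/(Z₁+Z₂), |Z| = 1.49 Ω, ∠Z = -65.9°
cos φ = cos(-65.9°) = 0.408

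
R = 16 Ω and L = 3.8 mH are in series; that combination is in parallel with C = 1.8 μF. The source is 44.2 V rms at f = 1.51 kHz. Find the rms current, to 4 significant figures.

ω = 2πf = 9488 rad/s
X_L = ωL = 36.05 Ω
X_C = 1/(ωC) = 58.56 Ω
Branch 1 (R+jX_L): Z₁ = 16.00 + j36.05 Ω, |Z₁| = 39.44 Ω
Branch 2 (−jX_C): Z₂ = −j58.56 Ω
Parallel: Z = Z₁Z₂/(Z₁+Z₂), |Z| = 83.65 Ω, ∠Z = 30.66°
I = V/|Z| = 44.2/83.65 = 528.4 mA

528.4 mA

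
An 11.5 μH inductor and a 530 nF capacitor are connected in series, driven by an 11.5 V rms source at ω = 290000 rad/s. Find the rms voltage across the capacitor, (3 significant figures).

23.6 V

X_L = ωL = 3.33 Ω
X_C = 1/(ωC) = 6.51 Ω
Net reactance X = X_L − X_C = -3.17 Ω
Z = − j3.17 Ω
|Z| = √(0² + 3.17²) = 3.17 Ω
I = V/|Z| = 3.63 A
V_C = I·|Z_C| = 3.63 × 6.51 = 23.6 V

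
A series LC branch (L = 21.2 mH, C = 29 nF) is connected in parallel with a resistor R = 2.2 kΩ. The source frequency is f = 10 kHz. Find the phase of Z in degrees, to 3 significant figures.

ω = 2πf = 62830 rad/s
X_L = ωL = 1330 Ω
X_C = 1/(ωC) = 549 Ω
Branch 1: Z₁ = R = 2200 Ω
Branch 2 (series LC): Z₂ = j(X_L − X_C) = j783 Ω
Parallel: Z = Z₁Z₂/(Z₁+Z₂), |Z| = 738 Ω, ∠Z = 70.4°

70.4°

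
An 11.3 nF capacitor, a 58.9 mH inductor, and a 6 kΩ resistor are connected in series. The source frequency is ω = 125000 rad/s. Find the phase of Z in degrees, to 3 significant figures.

48.0°

X_L = ωL = 7360 Ω
X_C = 1/(ωC) = 708 Ω
Net reactance X = X_L − X_C = 6650 Ω
Z = 6000 + j6650 Ω
|Z| = √(6000² + 6650²) = 8960 Ω
∠Z = arctan(6650/6000) = 48.0°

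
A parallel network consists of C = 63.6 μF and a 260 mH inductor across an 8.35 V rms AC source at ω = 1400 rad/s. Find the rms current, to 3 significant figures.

721 mA

X_L = ωL = 364 Ω
X_C = 1/(ωC) = 11.2 Ω
Parallel: admittances add. Y = 1/(jωL) + jωC
Y = (0 + j0.0863) S
|Y| = 0.0863 S → |Z| = 1/|Y| = 11.6 Ω, ∠Z = −∠Y = -90.0°
I = V/|Z| = 8.35/11.6 = 721 mA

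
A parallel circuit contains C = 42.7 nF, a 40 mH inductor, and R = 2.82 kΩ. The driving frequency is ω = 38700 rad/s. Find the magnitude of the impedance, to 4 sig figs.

937.1 Ω

X_L = ωL = 1548 Ω
X_C = 1/(ωC) = 605.1 Ω
Parallel: admittances add. Y = 1/R + 1/(jωL) + jωC
Y = (0.0003546 + j0.001006) S
|Y| = 0.001067 S → |Z| = 1/|Y| = 937.1 Ω, ∠Z = −∠Y = -70.59°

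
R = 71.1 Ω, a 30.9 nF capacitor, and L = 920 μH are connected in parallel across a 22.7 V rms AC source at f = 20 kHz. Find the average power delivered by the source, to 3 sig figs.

ω = 2πf = 125700 rad/s
X_L = ωL = 116 Ω
X_C = 1/(ωC) = 258 Ω
Parallel: admittances add. Y = 1/R + 1/(jωL) + jωC
Y = (0.0141 − j0.00477) S
|Y| = 0.0149 S → |Z| = 1/|Y| = 67.3 Ω, ∠Z = −∠Y = 18.7°
I = V/|Z| = 337 mA
P = VI cos φ = 22.7 × 0.337 × cos(18.7°) = 7.25 W

7.25 W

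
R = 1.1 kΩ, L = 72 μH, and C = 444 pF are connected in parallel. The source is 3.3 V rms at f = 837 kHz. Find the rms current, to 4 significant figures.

3.165 mA

ω = 2πf = 5.259e+06 rad/s
X_L = ωL = 378.6 Ω
X_C = 1/(ωC) = 428.3 Ω
Parallel: admittances add. Y = 1/R + 1/(jωL) + jωC
Y = (0.0009091 − j0.0003060) S
|Y| = 0.0009592 S → |Z| = 1/|Y| = 1043 Ω, ∠Z = −∠Y = 18.60°
I = V/|Z| = 3.3/1043 = 3.165 mA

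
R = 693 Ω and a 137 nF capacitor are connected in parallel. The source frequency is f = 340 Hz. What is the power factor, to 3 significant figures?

0.980

ω = 2πf = 2136 rad/s
X_C = 1/(ωC) = 3420 Ω
Parallel: admittances add. Y = 1/R + jωC
Y = (0.00144 + j0.000293) S
|Y| = 0.00147 S → |Z| = 1/|Y| = 679 Ω, ∠Z = −∠Y = -11.5°
cos φ = cos(-11.5°) = 0.980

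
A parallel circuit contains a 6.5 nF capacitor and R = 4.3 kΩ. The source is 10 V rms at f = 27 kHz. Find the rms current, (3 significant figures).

ω = 2πf = 169600 rad/s
X_C = 1/(ωC) = 907 Ω
Parallel: admittances add. Y = 1/R + jωC
Y = (0.000233 + j0.00110) S
|Y| = 0.00113 S → |Z| = 1/|Y| = 887 Ω, ∠Z = −∠Y = -78.1°
I = V/|Z| = 10/887 = 11.3 mA

11.3 mA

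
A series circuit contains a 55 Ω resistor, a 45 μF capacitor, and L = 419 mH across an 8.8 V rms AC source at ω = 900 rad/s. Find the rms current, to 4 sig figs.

X_L = ωL = 377.1 Ω
X_C = 1/(ωC) = 24.69 Ω
Net reactance X = X_L − X_C = 352.4 Ω
Z = 55.00 + j352.4 Ω
|Z| = √(55.00² + 352.4²) = 356.7 Ω
I = V/|Z| = 8.8/356.7 = 24.67 mA

24.67 mA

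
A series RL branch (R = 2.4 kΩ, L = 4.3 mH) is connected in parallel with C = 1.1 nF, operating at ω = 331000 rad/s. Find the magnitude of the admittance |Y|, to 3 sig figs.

X_L = ωL = 1420 Ω
X_C = 1/(ωC) = 2750 Ω
Branch 1 (R+jX_L): Z₁ = 2400 + j1420 Ω, |Z₁| = 2790 Ω
Branch 2 (−jX_C): Z₂ = −j2750 Ω
Parallel: Z = Z₁Z₂/(Z₁+Z₂), |Z| = 2800 Ω, ∠Z = -30.5°
|Y| = 1/|Z| = 358 μS

358 μS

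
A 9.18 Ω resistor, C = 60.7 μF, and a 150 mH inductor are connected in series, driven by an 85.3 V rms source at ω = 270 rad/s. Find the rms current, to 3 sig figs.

3.80 A

X_L = ωL = 40.5 Ω
X_C = 1/(ωC) = 61.0 Ω
Net reactance X = X_L − X_C = -20.5 Ω
Z = 9.18 − j20.5 Ω
|Z| = √(9.18² + 20.5²) = 22.5 Ω
I = V/|Z| = 85.3/22.5 = 3.80 A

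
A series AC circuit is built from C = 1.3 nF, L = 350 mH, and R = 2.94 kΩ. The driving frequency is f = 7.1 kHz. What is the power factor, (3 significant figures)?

ω = 2πf = 44610 rad/s
X_L = ωL = 15600 Ω
X_C = 1/(ωC) = 17200 Ω
Net reactance X = X_L − X_C = -1630 Ω
Z = 2940 − j1630 Ω
|Z| = √(2940² + 1630²) = 3360 Ω
∠Z = arctan(-1630/2940) = -29.0°
cos φ = cos(-29.0°) = 0.875

0.875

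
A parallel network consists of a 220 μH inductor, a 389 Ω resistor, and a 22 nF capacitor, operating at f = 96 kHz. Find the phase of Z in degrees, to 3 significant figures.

-65.9°

ω = 2πf = 603200 rad/s
X_L = ωL = 133 Ω
X_C = 1/(ωC) = 75.4 Ω
Parallel: admittances add. Y = 1/R + 1/(jωL) + jωC
Y = (0.00257 + j0.00573) S
|Y| = 0.00628 S → |Z| = 1/|Y| = 159 Ω, ∠Z = −∠Y = -65.9°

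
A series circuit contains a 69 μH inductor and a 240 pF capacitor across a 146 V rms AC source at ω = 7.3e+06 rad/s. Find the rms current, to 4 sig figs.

2.177 A

X_L = ωL = 503.7 Ω
X_C = 1/(ωC) = 570.8 Ω
Net reactance X = X_L − X_C = -67.08 Ω
Z = − j67.08 Ω
|Z| = √(0² + 67.08²) = 67.08 Ω
I = V/|Z| = 146/67.08 = 2.177 A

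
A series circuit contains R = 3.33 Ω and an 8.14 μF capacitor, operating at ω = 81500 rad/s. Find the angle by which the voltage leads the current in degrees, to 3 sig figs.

X_C = 1/(ωC) = 1.51 Ω
Z = 3.33 − j1.51 Ω
|Z| = √(3.33² + 1.51²) = 3.66 Ω
∠Z = arctan(-1.51/3.33) = -24.4°

-24.4°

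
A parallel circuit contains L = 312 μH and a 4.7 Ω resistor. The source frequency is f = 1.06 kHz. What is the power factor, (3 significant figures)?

ω = 2πf = 6660 rad/s
X_L = ωL = 2.08 Ω
Parallel: admittances add. Y = 1/R + 1/(jωL)
Y = (0.213 − j0.481) S
|Y| = 0.526 S → |Z| = 1/|Y| = 1.90 Ω, ∠Z = −∠Y = 66.1°
cos φ = cos(66.1°) = 0.404

0.404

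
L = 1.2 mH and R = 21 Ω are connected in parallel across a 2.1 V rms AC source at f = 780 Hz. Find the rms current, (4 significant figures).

370.8 mA

ω = 2πf = 4901 rad/s
X_L = ωL = 5.881 Ω
Parallel: admittances add. Y = 1/R + 1/(jωL)
Y = (0.04762 − j0.1700) S
|Y| = 0.1766 S → |Z| = 1/|Y| = 5.663 Ω, ∠Z = −∠Y = 74.36°
I = V/|Z| = 2.1/5.663 = 370.8 mA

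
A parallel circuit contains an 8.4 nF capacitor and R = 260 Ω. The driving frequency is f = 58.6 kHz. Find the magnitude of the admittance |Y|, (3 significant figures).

ω = 2πf = 368200 rad/s
X_C = 1/(ωC) = 323 Ω
Parallel: admittances add. Y = 1/R + jωC
Y = (0.00385 + j0.00309) S
|Y| = 0.00494 S → |Z| = 1/|Y| = 203 Ω, ∠Z = −∠Y = -38.8°

4.94 mS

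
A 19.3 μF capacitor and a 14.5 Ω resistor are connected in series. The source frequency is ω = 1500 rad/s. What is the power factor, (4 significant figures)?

X_C = 1/(ωC) = 34.54 Ω
Z = 14.50 − j34.54 Ω
|Z| = √(14.50² + 34.54²) = 37.46 Ω
∠Z = arctan(-34.54/14.50) = -67.23°
cos φ = cos(-67.23°) = 0.3871

0.3871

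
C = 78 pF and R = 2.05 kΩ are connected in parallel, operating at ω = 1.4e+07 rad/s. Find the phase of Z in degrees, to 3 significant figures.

X_C = 1/(ωC) = 916 Ω
Parallel: admittances add. Y = 1/R + jωC
Y = (0.000488 + j0.00109) S
|Y| = 0.00120 S → |Z| = 1/|Y| = 836 Ω, ∠Z = −∠Y = -65.9°

-65.9°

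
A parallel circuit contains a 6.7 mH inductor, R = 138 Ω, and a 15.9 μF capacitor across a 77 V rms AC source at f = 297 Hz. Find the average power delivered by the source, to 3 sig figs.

ω = 2πf = 1866 rad/s
X_L = ωL = 12.5 Ω
X_C = 1/(ωC) = 33.7 Ω
Parallel: admittances add. Y = 1/R + 1/(jωL) + jωC
Y = (0.00725 − j0.0503) S
|Y| = 0.0508 S → |Z| = 1/|Y| = 19.7 Ω, ∠Z = −∠Y = 81.8°
I = V/|Z| = 3.91 A
P = VI cos φ = 77 × 3.91 × cos(81.8°) = 43.0 W

43.0 W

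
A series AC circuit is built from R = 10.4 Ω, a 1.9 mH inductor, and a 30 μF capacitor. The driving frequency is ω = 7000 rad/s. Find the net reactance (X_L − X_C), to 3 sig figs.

8.54 Ω

X_L = ωL = 13.3 Ω
X_C = 1/(ωC) = 4.76 Ω
X = 13.3 − 4.76 = 8.54 Ω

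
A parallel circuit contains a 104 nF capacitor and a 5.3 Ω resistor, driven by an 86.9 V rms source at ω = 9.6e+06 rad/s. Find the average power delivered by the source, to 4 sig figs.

1.425 kW

X_C = 1/(ωC) = 1.002 Ω
Parallel: admittances add. Y = 1/R + jωC
Y = (0.1887 + j0.9984) S
|Y| = 1.016 S → |Z| = 1/|Y| = 0.9842 Ω, ∠Z = −∠Y = -79.30°
I = V/|Z| = 88.30 A
P = VI cos φ = 86.9 × 88.30 × cos(-79.30°) = 1.425 kW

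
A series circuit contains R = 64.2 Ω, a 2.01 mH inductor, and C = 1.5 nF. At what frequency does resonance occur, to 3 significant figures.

ω₀ = 1/√(LC) = 1/√(0.00201 × 1.5e-09) = 575900 rad/s
f₀ = ω₀/(2π) = 91.7 kHz

91.7 kHz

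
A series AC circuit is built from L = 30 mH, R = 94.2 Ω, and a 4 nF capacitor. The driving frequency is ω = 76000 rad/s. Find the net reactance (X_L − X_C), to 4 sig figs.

-1009 Ω

X_L = ωL = 2280 Ω
X_C = 1/(ωC) = 3289 Ω
X = 2280 − 3289 = -1009 Ω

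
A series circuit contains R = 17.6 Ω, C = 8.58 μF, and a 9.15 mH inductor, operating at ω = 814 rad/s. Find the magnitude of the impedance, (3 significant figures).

137 Ω

X_L = ωL = 7.45 Ω
X_C = 1/(ωC) = 143 Ω
Net reactance X = X_L − X_C = -136 Ω
Z = 17.6 − j136 Ω
|Z| = √(17.6² + 136²) = 137 Ω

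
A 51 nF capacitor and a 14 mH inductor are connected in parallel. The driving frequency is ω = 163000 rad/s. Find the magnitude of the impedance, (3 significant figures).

X_L = ωL = 2280 Ω
X_C = 1/(ωC) = 120 Ω
Parallel: admittances add. Y = 1/(jωL) + jωC
Y = (0 + j0.00787) S
|Y| = 0.00787 S → |Z| = 1/|Y| = 127 Ω, ∠Z = −∠Y = -90.0°

127 Ω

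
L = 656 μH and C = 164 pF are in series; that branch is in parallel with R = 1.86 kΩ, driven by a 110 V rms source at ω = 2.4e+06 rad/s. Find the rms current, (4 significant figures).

128.3 mA

X_L = ωL = 1574 Ω
X_C = 1/(ωC) = 2541 Ω
Branch 1: Z₁ = R = 1860 Ω
Branch 2 (series LC): Z₂ = j(X_L − X_C) = −j966.3 Ω
Parallel: Z = Z₁Z₂/(Z₁+Z₂), |Z| = 857.5 Ω, ∠Z = -62.55°
I = V/|Z| = 110/857.5 = 128.3 mA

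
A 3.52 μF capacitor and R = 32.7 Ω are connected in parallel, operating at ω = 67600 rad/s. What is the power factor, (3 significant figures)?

X_C = 1/(ωC) = 4.20 Ω
Parallel: admittances add. Y = 1/R + jωC
Y = (0.0306 + j0.238) S
|Y| = 0.240 S → |Z| = 1/|Y| = 4.17 Ω, ∠Z = −∠Y = -82.7°
cos φ = cos(-82.7°) = 0.127

0.127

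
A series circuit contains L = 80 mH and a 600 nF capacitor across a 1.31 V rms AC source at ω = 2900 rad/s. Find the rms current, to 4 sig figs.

X_L = ωL = 232.0 Ω
X_C = 1/(ωC) = 574.7 Ω
Net reactance X = X_L − X_C = -342.7 Ω
Z = − j342.7 Ω
|Z| = √(0² + 342.7²) = 342.7 Ω
I = V/|Z| = 1.31/342.7 = 3.822 mA

3.822 mA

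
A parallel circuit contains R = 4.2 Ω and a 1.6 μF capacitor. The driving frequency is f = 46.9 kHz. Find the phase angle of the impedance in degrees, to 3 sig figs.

-63.2°

ω = 2πf = 294700 rad/s
X_C = 1/(ωC) = 2.12 Ω
Parallel: admittances add. Y = 1/R + jωC
Y = (0.238 + j0.471) S
|Y| = 0.528 S → |Z| = 1/|Y| = 1.89 Ω, ∠Z = −∠Y = -63.2°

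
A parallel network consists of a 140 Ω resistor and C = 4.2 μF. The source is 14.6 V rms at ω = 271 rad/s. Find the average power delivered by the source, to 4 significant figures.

X_C = 1/(ωC) = 878.6 Ω
Parallel: admittances add. Y = 1/R + jωC
Y = (0.007143 + j0.001138) S
|Y| = 0.007233 S → |Z| = 1/|Y| = 138.3 Ω, ∠Z = −∠Y = -9.054°
I = V/|Z| = 105.6 mA
P = VI cos φ = 14.6 × 0.1056 × cos(-9.054°) = 1.523 W

1.523 W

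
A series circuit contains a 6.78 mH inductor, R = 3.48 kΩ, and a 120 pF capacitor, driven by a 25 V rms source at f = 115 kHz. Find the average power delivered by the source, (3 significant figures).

ω = 2πf = 722600 rad/s
X_L = ωL = 4900 Ω
X_C = 1/(ωC) = 11500 Ω
Net reactance X = X_L − X_C = -6630 Ω
Z = 3480 − j6630 Ω
|Z| = √(3480² + 6630²) = 7490 Ω
∠Z = arctan(-6630/3480) = -62.3°
I = V/|Z| = 3.34 mA
P = VI cos φ = 25 × 0.00334 × cos(-62.3°) = 38.8 mW

38.8 mW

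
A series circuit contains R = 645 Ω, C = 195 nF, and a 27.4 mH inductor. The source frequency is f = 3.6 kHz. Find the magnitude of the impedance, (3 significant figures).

755 Ω

ω = 2πf = 22620 rad/s
X_L = ωL = 620 Ω
X_C = 1/(ωC) = 227 Ω
Net reactance X = X_L − X_C = 393 Ω
Z = 645 + j393 Ω
|Z| = √(645² + 393²) = 755 Ω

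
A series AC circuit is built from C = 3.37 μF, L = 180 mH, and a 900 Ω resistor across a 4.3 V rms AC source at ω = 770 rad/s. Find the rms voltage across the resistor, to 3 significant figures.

4.15 V

X_L = ωL = 139 Ω
X_C = 1/(ωC) = 385 Ω
Net reactance X = X_L − X_C = -247 Ω
Z = 900 − j247 Ω
|Z| = √(900² + 247²) = 933 Ω
I = V/|Z| = 4.61 mA
V_R = I·|Z_R| = 0.00461 × 900 = 4.15 V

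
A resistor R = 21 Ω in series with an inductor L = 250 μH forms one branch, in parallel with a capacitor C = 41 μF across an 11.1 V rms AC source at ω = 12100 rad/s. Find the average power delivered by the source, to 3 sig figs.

5.75 W

X_L = ωL = 3.02 Ω
X_C = 1/(ωC) = 2.02 Ω
Branch 1 (R+jX_L): Z₁ = 21.0 + j3.02 Ω, |Z₁| = 21.2 Ω
Branch 2 (−jX_C): Z₂ = −j2.02 Ω
Parallel: Z = Z₁Z₂/(Z₁+Z₂), |Z| = 2.03 Ω, ∠Z = -84.6°
I = V/|Z| = 5.46 A
P = VI cos φ = 11.1 × 5.46 × cos(-84.6°) = 5.75 W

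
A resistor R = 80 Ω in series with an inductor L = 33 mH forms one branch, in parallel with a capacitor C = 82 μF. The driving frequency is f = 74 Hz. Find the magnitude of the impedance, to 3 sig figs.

26.5 Ω

ω = 2πf = 465.0 rad/s
X_L = ωL = 15.3 Ω
X_C = 1/(ωC) = 26.2 Ω
Branch 1 (R+jX_L): Z₁ = 80.0 + j15.3 Ω, |Z₁| = 81.5 Ω
Branch 2 (−jX_C): Z₂ = −j26.2 Ω
Parallel: Z = Z₁Z₂/(Z₁+Z₂), |Z| = 26.5 Ω, ∠Z = -71.4°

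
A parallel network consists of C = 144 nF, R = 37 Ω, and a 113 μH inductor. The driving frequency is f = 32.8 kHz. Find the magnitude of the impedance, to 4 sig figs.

ω = 2πf = 206100 rad/s
X_L = ωL = 23.29 Ω
X_C = 1/(ωC) = 33.70 Ω
Parallel: admittances add. Y = 1/R + 1/(jωL) + jωC
Y = (0.02703 − j0.01326) S
|Y| = 0.03011 S → |Z| = 1/|Y| = 33.22 Ω, ∠Z = −∠Y = 26.14°

33.22 Ω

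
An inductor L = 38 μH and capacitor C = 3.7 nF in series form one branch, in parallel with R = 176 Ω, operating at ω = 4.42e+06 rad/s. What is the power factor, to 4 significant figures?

0.5188

X_L = ωL = 168.0 Ω
X_C = 1/(ωC) = 61.15 Ω
Branch 1: Z₁ = R = 176.0 Ω
Branch 2 (series LC): Z₂ = j(X_L − X_C) = j106.8 Ω
Parallel: Z = Z₁Z₂/(Z₁+Z₂), |Z| = 91.31 Ω, ∠Z = 58.75°
cos φ = cos(58.75°) = 0.5188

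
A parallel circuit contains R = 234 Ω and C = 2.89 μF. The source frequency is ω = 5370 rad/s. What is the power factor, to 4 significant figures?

X_C = 1/(ωC) = 64.44 Ω
Parallel: admittances add. Y = 1/R + jωC
Y = (0.004274 + j0.01552) S
|Y| = 0.01610 S → |Z| = 1/|Y| = 62.12 Ω, ∠Z = −∠Y = -74.60°
cos φ = cos(-74.60°) = 0.2655

0.2655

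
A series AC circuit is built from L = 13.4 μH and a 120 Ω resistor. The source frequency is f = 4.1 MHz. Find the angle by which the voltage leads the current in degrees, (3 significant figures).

70.8°

ω = 2πf = 2.576e+07 rad/s
X_L = ωL = 345 Ω
Z = 120 + j345 Ω
|Z| = √(120² + 345²) = 365 Ω
∠Z = arctan(345/120) = 70.8°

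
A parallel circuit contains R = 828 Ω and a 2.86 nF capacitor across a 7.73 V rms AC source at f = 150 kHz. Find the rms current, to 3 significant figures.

ω = 2πf = 942500 rad/s
X_C = 1/(ωC) = 371 Ω
Parallel: admittances add. Y = 1/R + jωC
Y = (0.00121 + j0.00270) S
|Y| = 0.00295 S → |Z| = 1/|Y| = 339 Ω, ∠Z = −∠Y = -65.9°
I = V/|Z| = 7.73/339 = 22.8 mA

22.8 mA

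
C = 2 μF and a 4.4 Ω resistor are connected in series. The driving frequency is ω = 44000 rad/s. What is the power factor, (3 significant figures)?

0.361

X_C = 1/(ωC) = 11.4 Ω
Z = 4.40 − j11.4 Ω
|Z| = √(4.40² + 11.4²) = 12.2 Ω
∠Z = arctan(-11.4/4.40) = -68.8°
cos φ = cos(-68.8°) = 0.361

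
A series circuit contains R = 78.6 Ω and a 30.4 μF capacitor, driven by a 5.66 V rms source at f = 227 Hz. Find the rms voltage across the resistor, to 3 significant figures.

ω = 2πf = 1426 rad/s
X_C = 1/(ωC) = 23.1 Ω
Z = 78.6 − j23.1 Ω
|Z| = √(78.6² + 23.1²) = 81.9 Ω
I = V/|Z| = 69.1 mA
V_R = I·|Z_R| = 0.0691 × 78.6 = 5.43 V

5.43 V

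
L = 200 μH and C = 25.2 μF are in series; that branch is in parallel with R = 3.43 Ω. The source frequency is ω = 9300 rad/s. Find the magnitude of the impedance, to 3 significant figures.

X_L = ωL = 1.86 Ω
X_C = 1/(ωC) = 4.27 Ω
Branch 1: Z₁ = R = 3.43 Ω
Branch 2 (series LC): Z₂ = j(X_L − X_C) = −j2.41 Ω
Parallel: Z = Z₁Z₂/(Z₁+Z₂), |Z| = 1.97 Ω, ∠Z = -54.9°

1.97 Ω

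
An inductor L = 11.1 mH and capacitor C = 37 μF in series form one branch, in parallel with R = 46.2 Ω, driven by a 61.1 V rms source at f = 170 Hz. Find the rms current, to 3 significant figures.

ω = 2πf = 1068 rad/s
X_L = ωL = 11.9 Ω
X_C = 1/(ωC) = 25.3 Ω
Branch 1: Z₁ = R = 46.2 Ω
Branch 2 (series LC): Z₂ = j(X_L − X_C) = −j13.4 Ω
Parallel: Z = Z₁Z₂/(Z₁+Z₂), |Z| = 12.9 Ω, ∠Z = -73.8°
I = V/|Z| = 61.1/12.9 = 4.73 A

4.73 A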